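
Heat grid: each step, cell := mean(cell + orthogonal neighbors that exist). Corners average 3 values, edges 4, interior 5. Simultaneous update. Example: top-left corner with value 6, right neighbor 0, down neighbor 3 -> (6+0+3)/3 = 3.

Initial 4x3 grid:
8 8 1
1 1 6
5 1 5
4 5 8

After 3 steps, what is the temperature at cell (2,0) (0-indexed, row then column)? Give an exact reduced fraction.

Answer: 1723/450

Derivation:
Step 1: cell (2,0) = 11/4
Step 2: cell (2,0) = 437/120
Step 3: cell (2,0) = 1723/450
Full grid after step 3:
  2371/540 30943/7200 3133/720
  14249/3600 24199/6000 3297/800
  1723/450 24199/6000 10531/2400
  1103/270 31663/7200 3413/720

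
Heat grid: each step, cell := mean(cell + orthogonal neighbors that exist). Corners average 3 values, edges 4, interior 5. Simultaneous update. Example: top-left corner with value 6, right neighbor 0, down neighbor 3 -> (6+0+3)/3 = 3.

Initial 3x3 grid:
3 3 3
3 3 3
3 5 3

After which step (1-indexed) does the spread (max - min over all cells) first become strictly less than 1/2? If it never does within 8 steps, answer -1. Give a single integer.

Step 1: max=11/3, min=3, spread=2/3
Step 2: max=427/120, min=3, spread=67/120
Step 3: max=3677/1080, min=307/100, spread=1807/5400
  -> spread < 1/2 first at step 3
Step 4: max=1453963/432000, min=8461/2700, spread=33401/144000
Step 5: max=12893933/3888000, min=853391/270000, spread=3025513/19440000
Step 6: max=5130526867/1555200000, min=45955949/14400000, spread=53531/497664
Step 7: max=305968925849/93312000000, min=12455116051/3888000000, spread=450953/5971968
Step 8: max=18305063560603/5598720000000, min=1500688610519/466560000000, spread=3799043/71663616

Answer: 3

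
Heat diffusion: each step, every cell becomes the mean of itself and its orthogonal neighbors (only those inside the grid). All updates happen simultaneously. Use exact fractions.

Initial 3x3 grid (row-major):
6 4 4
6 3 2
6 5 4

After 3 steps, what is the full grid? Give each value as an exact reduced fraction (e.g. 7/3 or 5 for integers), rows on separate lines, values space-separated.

After step 1:
  16/3 17/4 10/3
  21/4 4 13/4
  17/3 9/2 11/3
After step 2:
  89/18 203/48 65/18
  81/16 17/4 57/16
  185/36 107/24 137/36
After step 3:
  1025/216 2453/576 821/216
  931/192 69/16 731/192
  2111/432 1271/288 1703/432

Answer: 1025/216 2453/576 821/216
931/192 69/16 731/192
2111/432 1271/288 1703/432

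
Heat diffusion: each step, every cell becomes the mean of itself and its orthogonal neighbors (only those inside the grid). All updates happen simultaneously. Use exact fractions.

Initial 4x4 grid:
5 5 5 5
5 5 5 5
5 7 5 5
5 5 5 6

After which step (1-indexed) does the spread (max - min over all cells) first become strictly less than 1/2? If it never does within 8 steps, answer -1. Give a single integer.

Step 1: max=11/2, min=5, spread=1/2
Step 2: max=136/25, min=5, spread=11/25
  -> spread < 1/2 first at step 2
Step 3: max=12859/2400, min=241/48, spread=809/2400
Step 4: max=114809/21600, min=36487/7200, spread=1337/5400
Step 5: max=11459503/2160000, min=366167/72000, spread=474493/2160000
Step 6: max=102771653/19440000, min=6624799/1296000, spread=849917/4860000
Step 7: max=10252817359/1944000000, min=199270697/38880000, spread=1190463/8000000
Step 8: max=92088801509/17496000000, min=9992056969/1944000000, spread=540072197/4374000000

Answer: 2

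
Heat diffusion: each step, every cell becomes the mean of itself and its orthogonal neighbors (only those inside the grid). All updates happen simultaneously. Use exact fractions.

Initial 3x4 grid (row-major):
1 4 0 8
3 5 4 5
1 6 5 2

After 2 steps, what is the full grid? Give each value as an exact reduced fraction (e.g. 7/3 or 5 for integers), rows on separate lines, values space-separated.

After step 1:
  8/3 5/2 4 13/3
  5/2 22/5 19/5 19/4
  10/3 17/4 17/4 4
After step 2:
  23/9 407/120 439/120 157/36
  129/40 349/100 106/25 1013/240
  121/36 487/120 163/40 13/3

Answer: 23/9 407/120 439/120 157/36
129/40 349/100 106/25 1013/240
121/36 487/120 163/40 13/3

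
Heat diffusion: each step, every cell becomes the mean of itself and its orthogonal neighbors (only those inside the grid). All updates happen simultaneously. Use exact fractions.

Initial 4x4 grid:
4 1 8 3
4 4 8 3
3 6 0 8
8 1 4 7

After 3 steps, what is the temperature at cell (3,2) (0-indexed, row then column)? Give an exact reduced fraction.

Answer: 30761/7200

Derivation:
Step 1: cell (3,2) = 3
Step 2: cell (3,2) = 1157/240
Step 3: cell (3,2) = 30761/7200
Full grid after step 3:
  2887/720 1981/480 33979/7200 10441/2160
  473/120 1749/400 5387/1200 4553/900
  2593/600 8051/2000 28469/6000 4237/900
  2941/720 3529/800 30761/7200 10667/2160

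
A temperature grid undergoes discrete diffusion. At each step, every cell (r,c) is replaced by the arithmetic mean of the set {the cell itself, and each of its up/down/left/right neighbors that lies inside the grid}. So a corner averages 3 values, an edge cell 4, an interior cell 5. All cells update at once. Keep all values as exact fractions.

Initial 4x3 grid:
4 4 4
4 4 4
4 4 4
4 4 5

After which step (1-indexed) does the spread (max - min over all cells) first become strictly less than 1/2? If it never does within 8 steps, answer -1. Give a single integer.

Answer: 1

Derivation:
Step 1: max=13/3, min=4, spread=1/3
  -> spread < 1/2 first at step 1
Step 2: max=77/18, min=4, spread=5/18
Step 3: max=905/216, min=4, spread=41/216
Step 4: max=107897/25920, min=4, spread=4217/25920
Step 5: max=6429949/1555200, min=28879/7200, spread=38417/311040
Step 6: max=384448211/93312000, min=578597/144000, spread=1903471/18662400
Step 7: max=22995869089/5598720000, min=17395759/4320000, spread=18038617/223948800
Step 8: max=1376960982851/335923200000, min=1568126759/388800000, spread=883978523/13436928000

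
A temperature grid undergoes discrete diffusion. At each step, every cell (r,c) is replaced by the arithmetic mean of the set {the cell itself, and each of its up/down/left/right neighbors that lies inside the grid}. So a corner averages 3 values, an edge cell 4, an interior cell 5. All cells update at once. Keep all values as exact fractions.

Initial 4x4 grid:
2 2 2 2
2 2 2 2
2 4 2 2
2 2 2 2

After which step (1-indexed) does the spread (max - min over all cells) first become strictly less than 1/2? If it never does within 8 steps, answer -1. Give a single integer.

Answer: 2

Derivation:
Step 1: max=5/2, min=2, spread=1/2
Step 2: max=61/25, min=2, spread=11/25
  -> spread < 1/2 first at step 2
Step 3: max=2767/1200, min=2, spread=367/1200
Step 4: max=12371/5400, min=613/300, spread=1337/5400
Step 5: max=365669/162000, min=18469/9000, spread=33227/162000
Step 6: max=10934327/4860000, min=112049/54000, spread=849917/4860000
Step 7: max=325314347/145800000, min=1688533/810000, spread=21378407/145800000
Step 8: max=9714462371/4374000000, min=509688343/243000000, spread=540072197/4374000000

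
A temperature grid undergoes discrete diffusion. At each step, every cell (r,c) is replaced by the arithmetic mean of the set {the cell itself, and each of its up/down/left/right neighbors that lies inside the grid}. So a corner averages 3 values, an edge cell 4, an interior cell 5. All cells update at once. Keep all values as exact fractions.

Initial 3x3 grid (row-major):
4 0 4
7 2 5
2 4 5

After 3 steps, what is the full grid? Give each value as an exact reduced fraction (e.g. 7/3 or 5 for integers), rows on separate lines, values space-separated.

After step 1:
  11/3 5/2 3
  15/4 18/5 4
  13/3 13/4 14/3
After step 2:
  119/36 383/120 19/6
  307/80 171/50 229/60
  34/9 317/80 143/36
After step 3:
  7441/2160 23551/7200 407/120
  17209/4800 10937/3000 6469/1800
  521/135 6053/1600 8461/2160

Answer: 7441/2160 23551/7200 407/120
17209/4800 10937/3000 6469/1800
521/135 6053/1600 8461/2160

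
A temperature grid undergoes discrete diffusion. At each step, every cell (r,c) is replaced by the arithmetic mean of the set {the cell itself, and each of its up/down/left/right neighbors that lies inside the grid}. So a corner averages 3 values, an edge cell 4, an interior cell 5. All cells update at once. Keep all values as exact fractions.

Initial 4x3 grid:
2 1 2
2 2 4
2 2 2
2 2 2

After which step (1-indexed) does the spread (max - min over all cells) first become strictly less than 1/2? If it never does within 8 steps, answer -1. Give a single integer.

Step 1: max=5/2, min=5/3, spread=5/6
Step 2: max=143/60, min=65/36, spread=26/45
Step 3: max=447/200, min=4147/2160, spread=3403/10800
  -> spread < 1/2 first at step 3
Step 4: max=59173/27000, min=255089/129600, spread=144707/648000
Step 5: max=194089/90000, min=15642691/7776000, spread=5632993/38880000
Step 6: max=1440097/675000, min=948177209/466560000, spread=236089187/2332800000
Step 7: max=687613459/324000000, min=57373574731/27993600000, spread=10181140633/139968000000
Step 8: max=41052777431/19440000000, min=3458958344129/1679616000000, spread=440008129547/8398080000000

Answer: 3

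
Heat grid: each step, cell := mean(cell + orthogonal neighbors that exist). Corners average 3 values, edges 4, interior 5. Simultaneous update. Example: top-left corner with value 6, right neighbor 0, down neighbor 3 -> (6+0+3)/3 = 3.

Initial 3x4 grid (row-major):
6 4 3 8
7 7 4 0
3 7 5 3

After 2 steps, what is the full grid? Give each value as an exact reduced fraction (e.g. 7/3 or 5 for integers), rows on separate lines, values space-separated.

Answer: 197/36 1273/240 1033/240 73/18
1373/240 517/100 457/100 833/240
203/36 1303/240 1003/240 67/18

Derivation:
After step 1:
  17/3 5 19/4 11/3
  23/4 29/5 19/5 15/4
  17/3 11/2 19/4 8/3
After step 2:
  197/36 1273/240 1033/240 73/18
  1373/240 517/100 457/100 833/240
  203/36 1303/240 1003/240 67/18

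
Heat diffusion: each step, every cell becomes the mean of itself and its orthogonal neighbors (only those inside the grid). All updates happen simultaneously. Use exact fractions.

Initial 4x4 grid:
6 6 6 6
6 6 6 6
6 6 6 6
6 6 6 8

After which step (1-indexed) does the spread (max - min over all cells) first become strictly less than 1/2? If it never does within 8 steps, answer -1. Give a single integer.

Answer: 3

Derivation:
Step 1: max=20/3, min=6, spread=2/3
Step 2: max=59/9, min=6, spread=5/9
Step 3: max=689/108, min=6, spread=41/108
  -> spread < 1/2 first at step 3
Step 4: max=20483/3240, min=6, spread=1043/3240
Step 5: max=608753/97200, min=6, spread=25553/97200
Step 6: max=18167459/2916000, min=54079/9000, spread=645863/2916000
Step 7: max=542521691/87480000, min=360971/60000, spread=16225973/87480000
Step 8: max=16223877983/2624400000, min=162701/27000, spread=409340783/2624400000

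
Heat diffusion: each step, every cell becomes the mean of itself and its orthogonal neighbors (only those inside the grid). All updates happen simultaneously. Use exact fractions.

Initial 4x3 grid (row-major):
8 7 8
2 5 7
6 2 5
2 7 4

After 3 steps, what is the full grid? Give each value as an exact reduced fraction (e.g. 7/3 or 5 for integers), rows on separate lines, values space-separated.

After step 1:
  17/3 7 22/3
  21/4 23/5 25/4
  3 5 9/2
  5 15/4 16/3
After step 2:
  215/36 123/20 247/36
  1111/240 281/50 1361/240
  73/16 417/100 253/48
  47/12 229/48 163/36
After step 3:
  12061/2160 7381/1200 13451/2160
  37411/7200 656/125 42161/7200
  10367/2400 29273/6000 35351/7200
  53/12 62587/14400 1049/216

Answer: 12061/2160 7381/1200 13451/2160
37411/7200 656/125 42161/7200
10367/2400 29273/6000 35351/7200
53/12 62587/14400 1049/216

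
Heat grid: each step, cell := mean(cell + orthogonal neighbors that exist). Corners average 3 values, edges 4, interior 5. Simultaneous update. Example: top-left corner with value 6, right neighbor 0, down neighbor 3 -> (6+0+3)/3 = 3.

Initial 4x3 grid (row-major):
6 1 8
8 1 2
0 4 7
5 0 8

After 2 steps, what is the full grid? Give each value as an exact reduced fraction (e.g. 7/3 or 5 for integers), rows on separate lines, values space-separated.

Answer: 17/4 119/30 73/18
81/20 357/100 997/240
181/60 387/100 343/80
61/18 799/240 29/6

Derivation:
After step 1:
  5 4 11/3
  15/4 16/5 9/2
  17/4 12/5 21/4
  5/3 17/4 5
After step 2:
  17/4 119/30 73/18
  81/20 357/100 997/240
  181/60 387/100 343/80
  61/18 799/240 29/6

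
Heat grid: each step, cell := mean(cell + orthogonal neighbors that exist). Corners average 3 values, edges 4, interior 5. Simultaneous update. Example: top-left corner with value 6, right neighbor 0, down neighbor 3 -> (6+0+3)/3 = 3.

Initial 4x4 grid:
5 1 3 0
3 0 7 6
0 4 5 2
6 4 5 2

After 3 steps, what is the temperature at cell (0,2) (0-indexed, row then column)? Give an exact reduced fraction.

Step 1: cell (0,2) = 11/4
Step 2: cell (0,2) = 61/20
Step 3: cell (0,2) = 947/300
Full grid after step 3:
  383/144 827/300 947/300 1187/360
  2167/800 6269/2000 681/200 4283/1200
  23447/7200 1256/375 7597/2000 4459/1200
  461/135 27317/7200 9103/2400 2747/720

Answer: 947/300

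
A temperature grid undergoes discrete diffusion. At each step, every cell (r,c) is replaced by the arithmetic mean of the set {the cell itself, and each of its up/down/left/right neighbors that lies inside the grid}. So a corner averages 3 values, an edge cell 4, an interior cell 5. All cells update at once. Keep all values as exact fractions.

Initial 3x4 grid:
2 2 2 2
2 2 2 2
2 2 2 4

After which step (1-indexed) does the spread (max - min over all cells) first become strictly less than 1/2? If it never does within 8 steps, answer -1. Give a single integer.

Answer: 3

Derivation:
Step 1: max=8/3, min=2, spread=2/3
Step 2: max=23/9, min=2, spread=5/9
Step 3: max=257/108, min=2, spread=41/108
  -> spread < 1/2 first at step 3
Step 4: max=30137/12960, min=2, spread=4217/12960
Step 5: max=1764349/777600, min=7279/3600, spread=38417/155520
Step 6: max=104512211/46656000, min=146597/72000, spread=1903471/9331200
Step 7: max=6199709089/2799360000, min=4435759/2160000, spread=18038617/111974400
Step 8: max=369191382851/167961600000, min=401726759/194400000, spread=883978523/6718464000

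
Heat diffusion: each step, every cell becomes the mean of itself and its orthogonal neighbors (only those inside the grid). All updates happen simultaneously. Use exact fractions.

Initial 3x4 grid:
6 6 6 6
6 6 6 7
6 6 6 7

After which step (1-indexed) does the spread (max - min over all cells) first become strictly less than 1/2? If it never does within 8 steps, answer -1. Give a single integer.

Answer: 2

Derivation:
Step 1: max=20/3, min=6, spread=2/3
Step 2: max=233/36, min=6, spread=17/36
  -> spread < 1/2 first at step 2
Step 3: max=13807/2160, min=6, spread=847/2160
Step 4: max=205031/32400, min=1354/225, spread=2011/6480
Step 5: max=24458783/3888000, min=651713/108000, spread=199423/777600
Step 6: max=1460584867/233280000, min=13075249/2160000, spread=1938319/9331200
Step 7: max=87342477053/13996800000, min=1179844199/194400000, spread=95747789/559872000
Step 8: max=5226417255127/839808000000, min=70957143941/11664000000, spread=940023131/6718464000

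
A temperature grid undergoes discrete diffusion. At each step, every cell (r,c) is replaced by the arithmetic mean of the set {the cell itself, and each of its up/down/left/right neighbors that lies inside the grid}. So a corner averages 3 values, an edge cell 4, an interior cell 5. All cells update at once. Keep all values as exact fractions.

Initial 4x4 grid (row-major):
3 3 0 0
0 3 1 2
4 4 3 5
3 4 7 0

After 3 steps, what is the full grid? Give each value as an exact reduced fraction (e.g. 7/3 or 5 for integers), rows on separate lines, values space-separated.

After step 1:
  2 9/4 1 2/3
  5/2 11/5 9/5 2
  11/4 18/5 4 5/2
  11/3 9/2 7/2 4
After step 2:
  9/4 149/80 343/240 11/9
  189/80 247/100 11/5 209/120
  751/240 341/100 77/25 25/8
  131/36 229/60 4 10/3
After step 3:
  259/120 4807/2400 2417/1440 3163/2160
  6127/2400 2461/1000 2621/1200 373/180
  22573/7200 19087/6000 3163/1000 141/50
  7621/2160 13379/3600 1423/400 251/72

Answer: 259/120 4807/2400 2417/1440 3163/2160
6127/2400 2461/1000 2621/1200 373/180
22573/7200 19087/6000 3163/1000 141/50
7621/2160 13379/3600 1423/400 251/72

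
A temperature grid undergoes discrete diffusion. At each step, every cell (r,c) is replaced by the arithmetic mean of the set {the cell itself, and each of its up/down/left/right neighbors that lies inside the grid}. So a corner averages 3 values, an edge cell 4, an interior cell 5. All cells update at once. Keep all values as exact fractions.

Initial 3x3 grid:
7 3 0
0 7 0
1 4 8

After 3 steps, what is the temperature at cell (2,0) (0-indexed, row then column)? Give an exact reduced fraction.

Step 1: cell (2,0) = 5/3
Step 2: cell (2,0) = 125/36
Step 3: cell (2,0) = 7003/2160
Full grid after step 3:
  428/135 48721/14400 131/45
  5619/1600 6359/2000 5619/1600
  7003/2160 13499/3600 2521/720

Answer: 7003/2160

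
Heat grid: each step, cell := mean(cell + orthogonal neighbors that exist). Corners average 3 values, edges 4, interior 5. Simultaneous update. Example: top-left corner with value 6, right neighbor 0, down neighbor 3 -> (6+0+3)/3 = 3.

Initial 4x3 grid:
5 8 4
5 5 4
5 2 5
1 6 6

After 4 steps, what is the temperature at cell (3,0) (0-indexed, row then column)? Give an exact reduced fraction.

Answer: 60167/14400

Derivation:
Step 1: cell (3,0) = 4
Step 2: cell (3,0) = 11/3
Step 3: cell (3,0) = 743/180
Step 4: cell (3,0) = 60167/14400
Full grid after step 4:
  27517/5400 2193361/432000 40963/8100
  342641/72000 871439/180000 1040423/216000
  317801/72000 1600103/360000 999403/216000
  60167/14400 3767617/864000 577103/129600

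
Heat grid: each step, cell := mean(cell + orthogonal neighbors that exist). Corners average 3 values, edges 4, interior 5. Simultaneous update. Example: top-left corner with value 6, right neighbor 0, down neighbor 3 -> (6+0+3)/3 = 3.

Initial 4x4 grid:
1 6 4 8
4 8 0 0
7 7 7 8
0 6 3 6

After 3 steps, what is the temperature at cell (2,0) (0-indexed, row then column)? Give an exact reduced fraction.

Answer: 3443/720

Derivation:
Step 1: cell (2,0) = 9/2
Step 2: cell (2,0) = 125/24
Step 3: cell (2,0) = 3443/720
Full grid after step 3:
  1943/432 32983/7200 10421/2400 1523/360
  17399/3600 28429/6000 4681/1000 10721/2400
  3443/720 7781/1500 29869/6000 36043/7200
  529/108 3533/720 18929/3600 2231/432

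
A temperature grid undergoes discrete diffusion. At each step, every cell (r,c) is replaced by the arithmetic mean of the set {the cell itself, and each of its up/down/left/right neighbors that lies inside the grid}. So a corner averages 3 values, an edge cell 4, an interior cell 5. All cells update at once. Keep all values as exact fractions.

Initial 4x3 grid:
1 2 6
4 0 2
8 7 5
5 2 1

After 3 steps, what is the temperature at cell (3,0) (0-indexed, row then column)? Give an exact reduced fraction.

Answer: 203/45

Derivation:
Step 1: cell (3,0) = 5
Step 2: cell (3,0) = 59/12
Step 3: cell (3,0) = 203/45
Full grid after step 3:
  647/216 41453/14400 1297/432
  25469/7200 10271/3000 5861/1800
  3481/800 5863/1500 12977/3600
  203/45 59183/14400 7819/2160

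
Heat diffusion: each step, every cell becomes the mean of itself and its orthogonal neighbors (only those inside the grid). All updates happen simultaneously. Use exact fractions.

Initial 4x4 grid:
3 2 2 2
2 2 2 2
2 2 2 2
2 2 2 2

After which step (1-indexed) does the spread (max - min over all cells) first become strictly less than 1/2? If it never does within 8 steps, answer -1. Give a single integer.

Answer: 1

Derivation:
Step 1: max=7/3, min=2, spread=1/3
  -> spread < 1/2 first at step 1
Step 2: max=41/18, min=2, spread=5/18
Step 3: max=473/216, min=2, spread=41/216
Step 4: max=14003/6480, min=2, spread=1043/6480
Step 5: max=414353/194400, min=2, spread=25553/194400
Step 6: max=12335459/5832000, min=36079/18000, spread=645863/5832000
Step 7: max=367561691/174960000, min=240971/120000, spread=16225973/174960000
Step 8: max=10975077983/5248800000, min=108701/54000, spread=409340783/5248800000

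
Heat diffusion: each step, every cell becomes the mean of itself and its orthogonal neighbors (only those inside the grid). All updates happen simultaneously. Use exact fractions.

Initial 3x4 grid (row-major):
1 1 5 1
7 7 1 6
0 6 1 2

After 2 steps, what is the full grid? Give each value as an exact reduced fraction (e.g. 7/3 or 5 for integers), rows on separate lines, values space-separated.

After step 1:
  3 7/2 2 4
  15/4 22/5 4 5/2
  13/3 7/2 5/2 3
After step 2:
  41/12 129/40 27/8 17/6
  929/240 383/100 77/25 27/8
  139/36 221/60 13/4 8/3

Answer: 41/12 129/40 27/8 17/6
929/240 383/100 77/25 27/8
139/36 221/60 13/4 8/3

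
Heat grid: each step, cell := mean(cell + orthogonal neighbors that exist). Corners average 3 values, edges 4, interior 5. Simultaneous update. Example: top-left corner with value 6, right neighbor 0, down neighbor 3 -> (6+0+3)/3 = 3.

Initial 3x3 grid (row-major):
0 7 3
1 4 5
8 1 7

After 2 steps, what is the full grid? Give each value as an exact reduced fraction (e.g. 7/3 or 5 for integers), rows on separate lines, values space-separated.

After step 1:
  8/3 7/2 5
  13/4 18/5 19/4
  10/3 5 13/3
After step 2:
  113/36 443/120 53/12
  257/80 201/50 1061/240
  139/36 61/15 169/36

Answer: 113/36 443/120 53/12
257/80 201/50 1061/240
139/36 61/15 169/36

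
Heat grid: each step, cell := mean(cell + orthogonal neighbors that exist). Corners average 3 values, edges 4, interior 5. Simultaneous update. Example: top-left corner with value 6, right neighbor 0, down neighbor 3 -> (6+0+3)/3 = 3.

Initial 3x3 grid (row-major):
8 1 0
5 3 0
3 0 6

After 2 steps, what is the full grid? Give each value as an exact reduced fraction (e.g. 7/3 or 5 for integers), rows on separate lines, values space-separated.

After step 1:
  14/3 3 1/3
  19/4 9/5 9/4
  8/3 3 2
After step 2:
  149/36 49/20 67/36
  833/240 74/25 383/240
  125/36 71/30 29/12

Answer: 149/36 49/20 67/36
833/240 74/25 383/240
125/36 71/30 29/12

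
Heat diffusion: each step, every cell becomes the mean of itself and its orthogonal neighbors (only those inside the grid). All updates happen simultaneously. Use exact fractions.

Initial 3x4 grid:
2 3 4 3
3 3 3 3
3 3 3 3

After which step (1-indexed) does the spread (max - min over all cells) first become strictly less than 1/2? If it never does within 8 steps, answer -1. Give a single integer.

Step 1: max=10/3, min=8/3, spread=2/3
Step 2: max=767/240, min=101/36, spread=281/720
  -> spread < 1/2 first at step 2
Step 3: max=6857/2160, min=311/108, spread=637/2160
Step 4: max=202907/64800, min=2522341/864000, spread=549257/2592000
Step 5: max=6047609/1944000, min=152474879/51840000, spread=26384083/155520000
Step 6: max=180298583/58320000, min=9192148861/3110400000, spread=1271326697/9331200000
Step 7: max=1346621459/437400000, min=553844712599/186624000000, spread=62141329723/559872000000
Step 8: max=322045398199/104976000000, min=33332513987941/11197440000000, spread=3056985459857/33592320000000

Answer: 2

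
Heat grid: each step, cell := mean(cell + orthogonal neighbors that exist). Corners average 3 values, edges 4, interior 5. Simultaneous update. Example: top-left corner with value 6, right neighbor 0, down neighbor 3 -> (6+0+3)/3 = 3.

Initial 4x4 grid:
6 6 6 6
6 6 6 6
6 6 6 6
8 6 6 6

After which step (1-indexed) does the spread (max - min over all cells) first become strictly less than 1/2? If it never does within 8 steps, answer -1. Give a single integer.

Answer: 3

Derivation:
Step 1: max=20/3, min=6, spread=2/3
Step 2: max=59/9, min=6, spread=5/9
Step 3: max=689/108, min=6, spread=41/108
  -> spread < 1/2 first at step 3
Step 4: max=20483/3240, min=6, spread=1043/3240
Step 5: max=608753/97200, min=6, spread=25553/97200
Step 6: max=18167459/2916000, min=54079/9000, spread=645863/2916000
Step 7: max=542521691/87480000, min=360971/60000, spread=16225973/87480000
Step 8: max=16223877983/2624400000, min=162701/27000, spread=409340783/2624400000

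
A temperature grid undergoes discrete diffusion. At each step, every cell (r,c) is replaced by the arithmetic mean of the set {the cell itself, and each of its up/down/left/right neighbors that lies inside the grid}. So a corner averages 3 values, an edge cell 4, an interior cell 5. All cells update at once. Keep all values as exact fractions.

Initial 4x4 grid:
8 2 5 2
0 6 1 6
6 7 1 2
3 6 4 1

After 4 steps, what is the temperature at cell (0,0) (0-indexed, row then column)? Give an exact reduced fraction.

Answer: 271277/64800

Derivation:
Step 1: cell (0,0) = 10/3
Step 2: cell (0,0) = 163/36
Step 3: cell (0,0) = 8627/2160
Step 4: cell (0,0) = 271277/64800
Full grid after step 4:
  271277/64800 831341/216000 797117/216000 1081/324
  447973/108000 732071/180000 77911/22500 716027/216000
  17739/4000 59807/15000 640853/180000 662579/216000
  23737/5400 49837/12000 373717/108000 8111/2592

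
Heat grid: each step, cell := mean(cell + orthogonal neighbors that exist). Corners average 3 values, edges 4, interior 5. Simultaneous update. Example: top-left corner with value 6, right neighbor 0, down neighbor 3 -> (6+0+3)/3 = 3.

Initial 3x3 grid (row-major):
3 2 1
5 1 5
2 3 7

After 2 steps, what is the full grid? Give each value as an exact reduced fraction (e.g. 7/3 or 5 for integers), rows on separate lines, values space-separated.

Answer: 47/18 219/80 95/36
757/240 289/100 431/120
28/9 887/240 47/12

Derivation:
After step 1:
  10/3 7/4 8/3
  11/4 16/5 7/2
  10/3 13/4 5
After step 2:
  47/18 219/80 95/36
  757/240 289/100 431/120
  28/9 887/240 47/12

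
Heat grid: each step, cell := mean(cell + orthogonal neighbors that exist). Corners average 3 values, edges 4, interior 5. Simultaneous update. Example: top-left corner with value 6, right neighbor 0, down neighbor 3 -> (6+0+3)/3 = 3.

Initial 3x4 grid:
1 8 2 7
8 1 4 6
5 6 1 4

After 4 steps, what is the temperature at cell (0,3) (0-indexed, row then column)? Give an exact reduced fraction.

Step 1: cell (0,3) = 5
Step 2: cell (0,3) = 31/6
Step 3: cell (0,3) = 1603/360
Step 4: cell (0,3) = 7249/1600
Full grid after step 4:
  573899/129600 978349/216000 103021/24000 7249/1600
  1333487/288000 168721/40000 1573439/360000 3634771/864000
  570949/129600 118903/27000 217141/54000 545519/129600

Answer: 7249/1600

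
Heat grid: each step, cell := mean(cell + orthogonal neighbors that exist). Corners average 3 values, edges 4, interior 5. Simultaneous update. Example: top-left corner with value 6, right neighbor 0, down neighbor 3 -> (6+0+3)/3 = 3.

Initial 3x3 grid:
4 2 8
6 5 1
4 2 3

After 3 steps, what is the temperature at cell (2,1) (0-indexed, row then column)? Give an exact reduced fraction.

Answer: 8759/2400

Derivation:
Step 1: cell (2,1) = 7/2
Step 2: cell (2,1) = 127/40
Step 3: cell (2,1) = 8759/2400
Full grid after step 3:
  1487/360 60179/14400 2053/540
  19993/4800 22123/6000 53429/14400
  2699/720 8759/2400 2329/720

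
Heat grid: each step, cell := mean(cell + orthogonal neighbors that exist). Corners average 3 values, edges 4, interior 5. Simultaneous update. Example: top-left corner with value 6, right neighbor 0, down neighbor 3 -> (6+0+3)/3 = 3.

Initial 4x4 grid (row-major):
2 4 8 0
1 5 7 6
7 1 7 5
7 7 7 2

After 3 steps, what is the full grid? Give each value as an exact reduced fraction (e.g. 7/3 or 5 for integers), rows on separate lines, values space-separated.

After step 1:
  7/3 19/4 19/4 14/3
  15/4 18/5 33/5 9/2
  4 27/5 27/5 5
  7 11/2 23/4 14/3
After step 2:
  65/18 463/120 623/120 167/36
  821/240 241/50 497/100 623/120
  403/80 239/50 563/100 587/120
  11/2 473/80 1279/240 185/36
After step 3:
  7841/2160 15733/3600 16793/3600 676/135
  30401/7200 26219/6000 7741/1500 17723/3600
  11243/2400 1309/250 30721/6000 18767/3600
  329/60 12913/2400 39619/7200 11059/2160

Answer: 7841/2160 15733/3600 16793/3600 676/135
30401/7200 26219/6000 7741/1500 17723/3600
11243/2400 1309/250 30721/6000 18767/3600
329/60 12913/2400 39619/7200 11059/2160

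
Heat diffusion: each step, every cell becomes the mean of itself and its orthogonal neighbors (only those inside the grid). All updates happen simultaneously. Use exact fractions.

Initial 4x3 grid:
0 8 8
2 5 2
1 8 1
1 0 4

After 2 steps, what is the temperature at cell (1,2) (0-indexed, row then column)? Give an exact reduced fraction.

Step 1: cell (1,2) = 4
Step 2: cell (1,2) = 75/16
Full grid after step 2:
  127/36 235/48 61/12
  10/3 77/20 75/16
  13/6 18/5 149/48
  83/36 103/48 26/9

Answer: 75/16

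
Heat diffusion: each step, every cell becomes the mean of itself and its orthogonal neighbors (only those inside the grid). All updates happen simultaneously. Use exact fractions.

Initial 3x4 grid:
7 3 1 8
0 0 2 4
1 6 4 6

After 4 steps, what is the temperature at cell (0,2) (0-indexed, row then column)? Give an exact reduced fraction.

Answer: 726143/216000

Derivation:
Step 1: cell (0,2) = 7/2
Step 2: cell (0,2) = 767/240
Step 3: cell (0,2) = 25019/7200
Step 4: cell (0,2) = 726143/216000
Full grid after step 4:
  172409/64800 638543/216000 726143/216000 247289/64800
  17909/6750 256577/90000 26171/7500 92407/24000
  170009/64800 643043/216000 750643/216000 257089/64800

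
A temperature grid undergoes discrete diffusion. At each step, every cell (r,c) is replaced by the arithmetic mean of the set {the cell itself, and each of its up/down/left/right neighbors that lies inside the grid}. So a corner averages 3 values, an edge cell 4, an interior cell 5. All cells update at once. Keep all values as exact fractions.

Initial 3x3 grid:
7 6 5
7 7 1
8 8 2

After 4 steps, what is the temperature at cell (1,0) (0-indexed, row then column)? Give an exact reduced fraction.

Answer: 5470427/864000

Derivation:
Step 1: cell (1,0) = 29/4
Step 2: cell (1,0) = 1643/240
Step 3: cell (1,0) = 95341/14400
Step 4: cell (1,0) = 5470427/864000
Full grid after step 4:
  405403/64800 4911427/864000 55663/10800
  5470427/864000 114943/20000 4393177/864000
  411103/64800 4972427/864000 168239/32400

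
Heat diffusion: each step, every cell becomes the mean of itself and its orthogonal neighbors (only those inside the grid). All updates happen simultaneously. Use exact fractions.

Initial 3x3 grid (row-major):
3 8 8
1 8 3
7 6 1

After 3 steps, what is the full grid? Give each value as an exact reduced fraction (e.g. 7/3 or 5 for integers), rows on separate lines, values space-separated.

Answer: 1847/360 79939/14400 11927/2160
72839/14400 1898/375 18941/3600
10297/2160 11819/2400 5131/1080

Derivation:
After step 1:
  4 27/4 19/3
  19/4 26/5 5
  14/3 11/2 10/3
After step 2:
  31/6 1337/240 217/36
  1117/240 136/25 149/30
  179/36 187/40 83/18
After step 3:
  1847/360 79939/14400 11927/2160
  72839/14400 1898/375 18941/3600
  10297/2160 11819/2400 5131/1080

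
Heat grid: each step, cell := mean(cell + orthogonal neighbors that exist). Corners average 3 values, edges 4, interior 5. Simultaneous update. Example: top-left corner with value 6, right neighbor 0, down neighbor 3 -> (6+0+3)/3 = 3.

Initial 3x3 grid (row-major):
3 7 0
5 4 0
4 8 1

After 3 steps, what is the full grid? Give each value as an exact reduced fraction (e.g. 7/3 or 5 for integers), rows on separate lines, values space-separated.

After step 1:
  5 7/2 7/3
  4 24/5 5/4
  17/3 17/4 3
After step 2:
  25/6 469/120 85/36
  73/15 89/25 683/240
  167/36 1063/240 17/6
After step 3:
  1553/360 25193/7200 6563/2160
  15509/3600 1961/500 41761/14400
  10033/2160 55661/14400 1213/360

Answer: 1553/360 25193/7200 6563/2160
15509/3600 1961/500 41761/14400
10033/2160 55661/14400 1213/360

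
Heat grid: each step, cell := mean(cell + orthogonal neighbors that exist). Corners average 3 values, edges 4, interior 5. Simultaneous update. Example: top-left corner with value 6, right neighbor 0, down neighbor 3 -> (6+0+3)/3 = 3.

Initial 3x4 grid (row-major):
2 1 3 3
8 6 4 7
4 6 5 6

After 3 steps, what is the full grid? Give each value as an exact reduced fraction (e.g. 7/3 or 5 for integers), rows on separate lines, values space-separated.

After step 1:
  11/3 3 11/4 13/3
  5 5 5 5
  6 21/4 21/4 6
After step 2:
  35/9 173/48 181/48 145/36
  59/12 93/20 23/5 61/12
  65/12 43/8 43/8 65/12
After step 3:
  1787/432 5729/1440 5761/1440 1855/432
  3397/720 1111/240 1127/240 3443/720
  377/72 1249/240 623/120 127/24

Answer: 1787/432 5729/1440 5761/1440 1855/432
3397/720 1111/240 1127/240 3443/720
377/72 1249/240 623/120 127/24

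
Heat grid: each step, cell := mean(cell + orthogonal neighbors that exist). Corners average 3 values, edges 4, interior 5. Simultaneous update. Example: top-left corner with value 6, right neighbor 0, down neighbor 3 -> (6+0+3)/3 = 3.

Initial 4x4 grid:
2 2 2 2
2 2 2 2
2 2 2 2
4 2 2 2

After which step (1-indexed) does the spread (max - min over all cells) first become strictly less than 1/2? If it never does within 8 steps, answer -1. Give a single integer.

Step 1: max=8/3, min=2, spread=2/3
Step 2: max=23/9, min=2, spread=5/9
Step 3: max=257/108, min=2, spread=41/108
  -> spread < 1/2 first at step 3
Step 4: max=7523/3240, min=2, spread=1043/3240
Step 5: max=219953/97200, min=2, spread=25553/97200
Step 6: max=6503459/2916000, min=18079/9000, spread=645863/2916000
Step 7: max=192601691/87480000, min=120971/60000, spread=16225973/87480000
Step 8: max=5726277983/2624400000, min=54701/27000, spread=409340783/2624400000

Answer: 3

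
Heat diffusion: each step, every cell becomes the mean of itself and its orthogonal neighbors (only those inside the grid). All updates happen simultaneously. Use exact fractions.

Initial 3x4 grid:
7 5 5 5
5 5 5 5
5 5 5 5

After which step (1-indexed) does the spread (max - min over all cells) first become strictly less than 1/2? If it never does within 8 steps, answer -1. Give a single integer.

Answer: 3

Derivation:
Step 1: max=17/3, min=5, spread=2/3
Step 2: max=50/9, min=5, spread=5/9
Step 3: max=581/108, min=5, spread=41/108
  -> spread < 1/2 first at step 3
Step 4: max=69017/12960, min=5, spread=4217/12960
Step 5: max=4097149/777600, min=18079/3600, spread=38417/155520
Step 6: max=244480211/46656000, min=362597/72000, spread=1903471/9331200
Step 7: max=14597789089/2799360000, min=10915759/2160000, spread=18038617/111974400
Step 8: max=873076182851/167961600000, min=984926759/194400000, spread=883978523/6718464000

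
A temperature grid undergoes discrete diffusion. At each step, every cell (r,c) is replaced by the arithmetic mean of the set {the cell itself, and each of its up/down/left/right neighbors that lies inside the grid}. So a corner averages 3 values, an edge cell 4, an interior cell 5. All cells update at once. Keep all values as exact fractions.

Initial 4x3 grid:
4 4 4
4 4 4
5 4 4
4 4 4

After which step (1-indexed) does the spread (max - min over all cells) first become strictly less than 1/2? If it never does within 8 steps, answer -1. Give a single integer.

Answer: 1

Derivation:
Step 1: max=13/3, min=4, spread=1/3
  -> spread < 1/2 first at step 1
Step 2: max=511/120, min=4, spread=31/120
Step 3: max=4531/1080, min=4, spread=211/1080
Step 4: max=448897/108000, min=7247/1800, spread=14077/108000
Step 5: max=4028407/972000, min=435683/108000, spread=5363/48600
Step 6: max=120380809/29160000, min=242869/60000, spread=93859/1166400
Step 7: max=7208674481/1749600000, min=394136467/97200000, spread=4568723/69984000
Step 8: max=431684435629/104976000000, min=11845618889/2916000000, spread=8387449/167961600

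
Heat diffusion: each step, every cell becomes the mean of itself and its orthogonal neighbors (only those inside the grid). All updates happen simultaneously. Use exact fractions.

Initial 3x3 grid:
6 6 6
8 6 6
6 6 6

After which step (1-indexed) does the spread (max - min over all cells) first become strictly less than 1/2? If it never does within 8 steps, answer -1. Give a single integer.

Answer: 3

Derivation:
Step 1: max=20/3, min=6, spread=2/3
Step 2: max=787/120, min=6, spread=67/120
Step 3: max=6917/1080, min=607/100, spread=1807/5400
  -> spread < 1/2 first at step 3
Step 4: max=2749963/432000, min=16561/2700, spread=33401/144000
Step 5: max=24557933/3888000, min=1663391/270000, spread=3025513/19440000
Step 6: max=9796126867/1555200000, min=89155949/14400000, spread=53531/497664
Step 7: max=585904925849/93312000000, min=24119116051/3888000000, spread=450953/5971968
Step 8: max=35101223560603/5598720000000, min=2900368610519/466560000000, spread=3799043/71663616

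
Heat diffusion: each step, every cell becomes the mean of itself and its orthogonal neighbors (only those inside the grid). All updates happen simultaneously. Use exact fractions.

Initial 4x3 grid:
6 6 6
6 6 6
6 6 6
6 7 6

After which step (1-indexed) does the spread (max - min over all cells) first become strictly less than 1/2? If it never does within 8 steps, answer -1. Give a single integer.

Step 1: max=19/3, min=6, spread=1/3
  -> spread < 1/2 first at step 1
Step 2: max=1507/240, min=6, spread=67/240
Step 3: max=13397/2160, min=6, spread=437/2160
Step 4: max=5341531/864000, min=6009/1000, spread=29951/172800
Step 5: max=47871821/7776000, min=20329/3375, spread=206761/1555200
Step 6: max=19118595571/3110400000, min=32565671/5400000, spread=14430763/124416000
Step 7: max=1144851741689/186624000000, min=2609652727/432000000, spread=139854109/1492992000
Step 8: max=68607111890251/11197440000000, min=235131228977/38880000000, spread=7114543559/89579520000

Answer: 1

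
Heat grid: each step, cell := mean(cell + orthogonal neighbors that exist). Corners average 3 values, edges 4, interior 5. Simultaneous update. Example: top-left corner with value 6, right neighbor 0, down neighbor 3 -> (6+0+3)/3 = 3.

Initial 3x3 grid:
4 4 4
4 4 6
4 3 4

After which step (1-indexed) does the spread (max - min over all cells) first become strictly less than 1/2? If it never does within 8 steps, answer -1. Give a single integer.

Answer: 3

Derivation:
Step 1: max=14/3, min=11/3, spread=1
Step 2: max=177/40, min=137/36, spread=223/360
Step 3: max=4691/1080, min=8467/2160, spread=61/144
  -> spread < 1/2 first at step 3
Step 4: max=276307/64800, min=514289/129600, spread=511/1728
Step 5: max=16436279/3888000, min=31256683/7776000, spread=4309/20736
Step 6: max=978154063/233280000, min=1888255001/466560000, spread=36295/248832
Step 7: max=58407555611/13996800000, min=113948489347/27993600000, spread=305773/2985984
Step 8: max=3491013952267/839808000000, min=6861280201409/1679616000000, spread=2575951/35831808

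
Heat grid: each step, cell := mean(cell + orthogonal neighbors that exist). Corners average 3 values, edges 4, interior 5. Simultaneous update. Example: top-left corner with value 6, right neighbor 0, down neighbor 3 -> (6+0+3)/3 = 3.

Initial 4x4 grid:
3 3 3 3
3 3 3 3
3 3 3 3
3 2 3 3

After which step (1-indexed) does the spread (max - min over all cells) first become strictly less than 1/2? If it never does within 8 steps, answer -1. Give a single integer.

Step 1: max=3, min=8/3, spread=1/3
  -> spread < 1/2 first at step 1
Step 2: max=3, min=329/120, spread=31/120
Step 3: max=3, min=3029/1080, spread=211/1080
Step 4: max=3, min=307157/108000, spread=16843/108000
Step 5: max=26921/9000, min=2777357/972000, spread=130111/972000
Step 6: max=1612841/540000, min=83837633/29160000, spread=3255781/29160000
Step 7: max=1608893/540000, min=2524046309/874800000, spread=82360351/874800000
Step 8: max=289093559/97200000, min=75980683109/26244000000, spread=2074577821/26244000000

Answer: 1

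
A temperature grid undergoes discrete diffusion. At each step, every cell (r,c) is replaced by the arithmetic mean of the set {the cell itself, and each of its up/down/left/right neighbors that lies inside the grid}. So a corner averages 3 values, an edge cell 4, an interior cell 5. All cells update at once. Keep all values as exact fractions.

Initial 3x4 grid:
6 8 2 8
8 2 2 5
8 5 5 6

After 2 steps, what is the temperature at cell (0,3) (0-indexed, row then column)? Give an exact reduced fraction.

Step 1: cell (0,3) = 5
Step 2: cell (0,3) = 61/12
Full grid after step 2:
  107/18 131/24 177/40 61/12
  19/3 237/50 459/100 1127/240
  6 43/8 541/120 181/36

Answer: 61/12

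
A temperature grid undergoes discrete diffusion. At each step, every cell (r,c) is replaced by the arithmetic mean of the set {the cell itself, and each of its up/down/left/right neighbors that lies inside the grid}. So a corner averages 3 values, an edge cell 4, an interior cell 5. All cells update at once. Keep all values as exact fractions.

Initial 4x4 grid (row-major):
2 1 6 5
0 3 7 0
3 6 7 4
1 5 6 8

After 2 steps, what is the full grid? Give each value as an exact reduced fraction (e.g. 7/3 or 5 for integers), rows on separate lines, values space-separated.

Answer: 2 243/80 961/240 149/36
89/40 89/25 91/20 1021/240
123/40 106/25 533/100 83/16
10/3 47/10 23/4 23/4

Derivation:
After step 1:
  1 3 19/4 11/3
  2 17/5 23/5 4
  5/2 24/5 6 19/4
  3 9/2 13/2 6
After step 2:
  2 243/80 961/240 149/36
  89/40 89/25 91/20 1021/240
  123/40 106/25 533/100 83/16
  10/3 47/10 23/4 23/4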